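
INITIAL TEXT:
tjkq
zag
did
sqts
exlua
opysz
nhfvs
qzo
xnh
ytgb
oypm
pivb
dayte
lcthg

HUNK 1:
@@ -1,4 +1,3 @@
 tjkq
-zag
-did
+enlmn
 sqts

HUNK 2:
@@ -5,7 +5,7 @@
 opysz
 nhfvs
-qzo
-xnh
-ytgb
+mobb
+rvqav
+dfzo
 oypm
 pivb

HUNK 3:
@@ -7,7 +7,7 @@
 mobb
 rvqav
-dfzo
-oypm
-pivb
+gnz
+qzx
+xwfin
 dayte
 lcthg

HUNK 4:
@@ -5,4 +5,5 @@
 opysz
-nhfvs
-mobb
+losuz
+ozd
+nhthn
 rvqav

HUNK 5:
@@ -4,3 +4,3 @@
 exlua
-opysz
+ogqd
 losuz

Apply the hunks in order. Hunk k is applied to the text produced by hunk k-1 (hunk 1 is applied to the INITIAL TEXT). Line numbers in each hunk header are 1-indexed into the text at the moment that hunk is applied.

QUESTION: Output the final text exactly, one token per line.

Hunk 1: at line 1 remove [zag,did] add [enlmn] -> 13 lines: tjkq enlmn sqts exlua opysz nhfvs qzo xnh ytgb oypm pivb dayte lcthg
Hunk 2: at line 5 remove [qzo,xnh,ytgb] add [mobb,rvqav,dfzo] -> 13 lines: tjkq enlmn sqts exlua opysz nhfvs mobb rvqav dfzo oypm pivb dayte lcthg
Hunk 3: at line 7 remove [dfzo,oypm,pivb] add [gnz,qzx,xwfin] -> 13 lines: tjkq enlmn sqts exlua opysz nhfvs mobb rvqav gnz qzx xwfin dayte lcthg
Hunk 4: at line 5 remove [nhfvs,mobb] add [losuz,ozd,nhthn] -> 14 lines: tjkq enlmn sqts exlua opysz losuz ozd nhthn rvqav gnz qzx xwfin dayte lcthg
Hunk 5: at line 4 remove [opysz] add [ogqd] -> 14 lines: tjkq enlmn sqts exlua ogqd losuz ozd nhthn rvqav gnz qzx xwfin dayte lcthg

Answer: tjkq
enlmn
sqts
exlua
ogqd
losuz
ozd
nhthn
rvqav
gnz
qzx
xwfin
dayte
lcthg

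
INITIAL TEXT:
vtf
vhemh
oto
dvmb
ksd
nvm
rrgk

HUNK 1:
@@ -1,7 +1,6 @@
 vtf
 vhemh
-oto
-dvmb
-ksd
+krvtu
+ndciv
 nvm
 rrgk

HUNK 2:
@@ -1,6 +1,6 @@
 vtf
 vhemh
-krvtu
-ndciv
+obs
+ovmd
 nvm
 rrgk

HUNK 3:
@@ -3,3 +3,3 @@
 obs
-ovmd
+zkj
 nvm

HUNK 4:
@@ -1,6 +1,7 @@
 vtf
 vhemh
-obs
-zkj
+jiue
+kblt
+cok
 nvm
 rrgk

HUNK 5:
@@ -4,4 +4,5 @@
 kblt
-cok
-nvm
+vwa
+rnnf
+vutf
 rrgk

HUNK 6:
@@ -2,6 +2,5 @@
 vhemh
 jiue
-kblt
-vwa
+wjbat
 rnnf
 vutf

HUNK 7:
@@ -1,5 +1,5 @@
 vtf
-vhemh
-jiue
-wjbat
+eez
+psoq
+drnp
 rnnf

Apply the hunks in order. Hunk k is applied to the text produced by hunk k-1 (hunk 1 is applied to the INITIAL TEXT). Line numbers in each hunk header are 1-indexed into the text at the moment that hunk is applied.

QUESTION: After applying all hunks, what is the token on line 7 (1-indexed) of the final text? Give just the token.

Answer: rrgk

Derivation:
Hunk 1: at line 1 remove [oto,dvmb,ksd] add [krvtu,ndciv] -> 6 lines: vtf vhemh krvtu ndciv nvm rrgk
Hunk 2: at line 1 remove [krvtu,ndciv] add [obs,ovmd] -> 6 lines: vtf vhemh obs ovmd nvm rrgk
Hunk 3: at line 3 remove [ovmd] add [zkj] -> 6 lines: vtf vhemh obs zkj nvm rrgk
Hunk 4: at line 1 remove [obs,zkj] add [jiue,kblt,cok] -> 7 lines: vtf vhemh jiue kblt cok nvm rrgk
Hunk 5: at line 4 remove [cok,nvm] add [vwa,rnnf,vutf] -> 8 lines: vtf vhemh jiue kblt vwa rnnf vutf rrgk
Hunk 6: at line 2 remove [kblt,vwa] add [wjbat] -> 7 lines: vtf vhemh jiue wjbat rnnf vutf rrgk
Hunk 7: at line 1 remove [vhemh,jiue,wjbat] add [eez,psoq,drnp] -> 7 lines: vtf eez psoq drnp rnnf vutf rrgk
Final line 7: rrgk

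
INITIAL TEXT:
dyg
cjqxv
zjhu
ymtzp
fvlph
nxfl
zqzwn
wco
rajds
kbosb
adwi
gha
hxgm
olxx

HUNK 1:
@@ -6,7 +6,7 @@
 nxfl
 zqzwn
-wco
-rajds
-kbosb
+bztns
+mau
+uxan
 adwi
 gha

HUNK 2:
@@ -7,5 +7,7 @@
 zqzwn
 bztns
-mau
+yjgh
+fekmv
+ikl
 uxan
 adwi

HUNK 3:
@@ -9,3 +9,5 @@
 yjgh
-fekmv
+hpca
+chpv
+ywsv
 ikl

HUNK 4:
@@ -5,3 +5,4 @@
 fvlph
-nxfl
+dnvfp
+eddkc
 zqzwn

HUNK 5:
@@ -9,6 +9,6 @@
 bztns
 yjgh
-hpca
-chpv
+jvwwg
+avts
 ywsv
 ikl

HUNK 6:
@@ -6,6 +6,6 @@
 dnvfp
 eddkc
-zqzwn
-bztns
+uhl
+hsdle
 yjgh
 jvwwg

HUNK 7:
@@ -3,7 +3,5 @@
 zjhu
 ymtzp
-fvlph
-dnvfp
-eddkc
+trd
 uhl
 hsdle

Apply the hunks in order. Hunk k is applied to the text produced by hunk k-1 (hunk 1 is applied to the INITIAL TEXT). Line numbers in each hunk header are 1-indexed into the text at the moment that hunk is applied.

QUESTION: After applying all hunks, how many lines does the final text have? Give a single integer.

Hunk 1: at line 6 remove [wco,rajds,kbosb] add [bztns,mau,uxan] -> 14 lines: dyg cjqxv zjhu ymtzp fvlph nxfl zqzwn bztns mau uxan adwi gha hxgm olxx
Hunk 2: at line 7 remove [mau] add [yjgh,fekmv,ikl] -> 16 lines: dyg cjqxv zjhu ymtzp fvlph nxfl zqzwn bztns yjgh fekmv ikl uxan adwi gha hxgm olxx
Hunk 3: at line 9 remove [fekmv] add [hpca,chpv,ywsv] -> 18 lines: dyg cjqxv zjhu ymtzp fvlph nxfl zqzwn bztns yjgh hpca chpv ywsv ikl uxan adwi gha hxgm olxx
Hunk 4: at line 5 remove [nxfl] add [dnvfp,eddkc] -> 19 lines: dyg cjqxv zjhu ymtzp fvlph dnvfp eddkc zqzwn bztns yjgh hpca chpv ywsv ikl uxan adwi gha hxgm olxx
Hunk 5: at line 9 remove [hpca,chpv] add [jvwwg,avts] -> 19 lines: dyg cjqxv zjhu ymtzp fvlph dnvfp eddkc zqzwn bztns yjgh jvwwg avts ywsv ikl uxan adwi gha hxgm olxx
Hunk 6: at line 6 remove [zqzwn,bztns] add [uhl,hsdle] -> 19 lines: dyg cjqxv zjhu ymtzp fvlph dnvfp eddkc uhl hsdle yjgh jvwwg avts ywsv ikl uxan adwi gha hxgm olxx
Hunk 7: at line 3 remove [fvlph,dnvfp,eddkc] add [trd] -> 17 lines: dyg cjqxv zjhu ymtzp trd uhl hsdle yjgh jvwwg avts ywsv ikl uxan adwi gha hxgm olxx
Final line count: 17

Answer: 17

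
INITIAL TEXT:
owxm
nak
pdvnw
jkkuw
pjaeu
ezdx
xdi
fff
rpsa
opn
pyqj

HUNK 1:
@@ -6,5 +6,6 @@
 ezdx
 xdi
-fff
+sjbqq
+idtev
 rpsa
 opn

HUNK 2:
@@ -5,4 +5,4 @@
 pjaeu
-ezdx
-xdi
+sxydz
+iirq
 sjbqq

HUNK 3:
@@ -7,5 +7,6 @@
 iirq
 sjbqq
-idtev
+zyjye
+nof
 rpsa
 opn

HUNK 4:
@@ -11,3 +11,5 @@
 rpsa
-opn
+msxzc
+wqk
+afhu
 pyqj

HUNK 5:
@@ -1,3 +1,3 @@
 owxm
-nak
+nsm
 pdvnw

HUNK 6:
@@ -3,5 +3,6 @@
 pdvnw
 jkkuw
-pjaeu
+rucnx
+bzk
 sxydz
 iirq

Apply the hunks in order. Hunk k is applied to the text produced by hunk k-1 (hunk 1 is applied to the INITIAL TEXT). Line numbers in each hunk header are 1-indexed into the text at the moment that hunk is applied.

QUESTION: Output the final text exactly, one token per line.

Hunk 1: at line 6 remove [fff] add [sjbqq,idtev] -> 12 lines: owxm nak pdvnw jkkuw pjaeu ezdx xdi sjbqq idtev rpsa opn pyqj
Hunk 2: at line 5 remove [ezdx,xdi] add [sxydz,iirq] -> 12 lines: owxm nak pdvnw jkkuw pjaeu sxydz iirq sjbqq idtev rpsa opn pyqj
Hunk 3: at line 7 remove [idtev] add [zyjye,nof] -> 13 lines: owxm nak pdvnw jkkuw pjaeu sxydz iirq sjbqq zyjye nof rpsa opn pyqj
Hunk 4: at line 11 remove [opn] add [msxzc,wqk,afhu] -> 15 lines: owxm nak pdvnw jkkuw pjaeu sxydz iirq sjbqq zyjye nof rpsa msxzc wqk afhu pyqj
Hunk 5: at line 1 remove [nak] add [nsm] -> 15 lines: owxm nsm pdvnw jkkuw pjaeu sxydz iirq sjbqq zyjye nof rpsa msxzc wqk afhu pyqj
Hunk 6: at line 3 remove [pjaeu] add [rucnx,bzk] -> 16 lines: owxm nsm pdvnw jkkuw rucnx bzk sxydz iirq sjbqq zyjye nof rpsa msxzc wqk afhu pyqj

Answer: owxm
nsm
pdvnw
jkkuw
rucnx
bzk
sxydz
iirq
sjbqq
zyjye
nof
rpsa
msxzc
wqk
afhu
pyqj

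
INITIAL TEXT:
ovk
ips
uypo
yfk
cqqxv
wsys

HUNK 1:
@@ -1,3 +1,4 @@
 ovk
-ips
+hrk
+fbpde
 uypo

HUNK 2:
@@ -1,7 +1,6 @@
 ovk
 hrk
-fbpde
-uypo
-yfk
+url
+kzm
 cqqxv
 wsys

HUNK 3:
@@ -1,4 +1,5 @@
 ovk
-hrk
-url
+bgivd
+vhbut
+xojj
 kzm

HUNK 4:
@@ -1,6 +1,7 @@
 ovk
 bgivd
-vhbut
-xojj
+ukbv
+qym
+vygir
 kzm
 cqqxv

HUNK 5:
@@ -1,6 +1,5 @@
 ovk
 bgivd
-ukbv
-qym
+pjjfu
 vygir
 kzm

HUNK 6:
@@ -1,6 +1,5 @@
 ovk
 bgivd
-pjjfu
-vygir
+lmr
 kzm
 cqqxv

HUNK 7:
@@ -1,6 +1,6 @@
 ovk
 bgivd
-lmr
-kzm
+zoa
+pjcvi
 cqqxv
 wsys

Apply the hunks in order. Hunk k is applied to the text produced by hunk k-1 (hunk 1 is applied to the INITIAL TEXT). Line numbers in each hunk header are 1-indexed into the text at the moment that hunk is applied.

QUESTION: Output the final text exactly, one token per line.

Answer: ovk
bgivd
zoa
pjcvi
cqqxv
wsys

Derivation:
Hunk 1: at line 1 remove [ips] add [hrk,fbpde] -> 7 lines: ovk hrk fbpde uypo yfk cqqxv wsys
Hunk 2: at line 1 remove [fbpde,uypo,yfk] add [url,kzm] -> 6 lines: ovk hrk url kzm cqqxv wsys
Hunk 3: at line 1 remove [hrk,url] add [bgivd,vhbut,xojj] -> 7 lines: ovk bgivd vhbut xojj kzm cqqxv wsys
Hunk 4: at line 1 remove [vhbut,xojj] add [ukbv,qym,vygir] -> 8 lines: ovk bgivd ukbv qym vygir kzm cqqxv wsys
Hunk 5: at line 1 remove [ukbv,qym] add [pjjfu] -> 7 lines: ovk bgivd pjjfu vygir kzm cqqxv wsys
Hunk 6: at line 1 remove [pjjfu,vygir] add [lmr] -> 6 lines: ovk bgivd lmr kzm cqqxv wsys
Hunk 7: at line 1 remove [lmr,kzm] add [zoa,pjcvi] -> 6 lines: ovk bgivd zoa pjcvi cqqxv wsys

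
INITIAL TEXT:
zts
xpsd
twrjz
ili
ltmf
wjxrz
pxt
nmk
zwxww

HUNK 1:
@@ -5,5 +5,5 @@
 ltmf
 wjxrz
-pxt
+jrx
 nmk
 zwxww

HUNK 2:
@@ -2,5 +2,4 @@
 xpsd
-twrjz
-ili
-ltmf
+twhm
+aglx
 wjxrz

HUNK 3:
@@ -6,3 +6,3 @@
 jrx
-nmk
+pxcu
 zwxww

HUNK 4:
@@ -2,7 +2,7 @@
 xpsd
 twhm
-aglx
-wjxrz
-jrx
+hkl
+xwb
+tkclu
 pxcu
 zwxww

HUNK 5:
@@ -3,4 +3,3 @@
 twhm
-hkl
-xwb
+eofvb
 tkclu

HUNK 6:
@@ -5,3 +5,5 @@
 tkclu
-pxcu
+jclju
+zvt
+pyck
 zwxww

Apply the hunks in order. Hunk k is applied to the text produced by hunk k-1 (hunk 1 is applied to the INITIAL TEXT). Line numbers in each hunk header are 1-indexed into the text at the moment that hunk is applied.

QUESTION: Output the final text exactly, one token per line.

Hunk 1: at line 5 remove [pxt] add [jrx] -> 9 lines: zts xpsd twrjz ili ltmf wjxrz jrx nmk zwxww
Hunk 2: at line 2 remove [twrjz,ili,ltmf] add [twhm,aglx] -> 8 lines: zts xpsd twhm aglx wjxrz jrx nmk zwxww
Hunk 3: at line 6 remove [nmk] add [pxcu] -> 8 lines: zts xpsd twhm aglx wjxrz jrx pxcu zwxww
Hunk 4: at line 2 remove [aglx,wjxrz,jrx] add [hkl,xwb,tkclu] -> 8 lines: zts xpsd twhm hkl xwb tkclu pxcu zwxww
Hunk 5: at line 3 remove [hkl,xwb] add [eofvb] -> 7 lines: zts xpsd twhm eofvb tkclu pxcu zwxww
Hunk 6: at line 5 remove [pxcu] add [jclju,zvt,pyck] -> 9 lines: zts xpsd twhm eofvb tkclu jclju zvt pyck zwxww

Answer: zts
xpsd
twhm
eofvb
tkclu
jclju
zvt
pyck
zwxww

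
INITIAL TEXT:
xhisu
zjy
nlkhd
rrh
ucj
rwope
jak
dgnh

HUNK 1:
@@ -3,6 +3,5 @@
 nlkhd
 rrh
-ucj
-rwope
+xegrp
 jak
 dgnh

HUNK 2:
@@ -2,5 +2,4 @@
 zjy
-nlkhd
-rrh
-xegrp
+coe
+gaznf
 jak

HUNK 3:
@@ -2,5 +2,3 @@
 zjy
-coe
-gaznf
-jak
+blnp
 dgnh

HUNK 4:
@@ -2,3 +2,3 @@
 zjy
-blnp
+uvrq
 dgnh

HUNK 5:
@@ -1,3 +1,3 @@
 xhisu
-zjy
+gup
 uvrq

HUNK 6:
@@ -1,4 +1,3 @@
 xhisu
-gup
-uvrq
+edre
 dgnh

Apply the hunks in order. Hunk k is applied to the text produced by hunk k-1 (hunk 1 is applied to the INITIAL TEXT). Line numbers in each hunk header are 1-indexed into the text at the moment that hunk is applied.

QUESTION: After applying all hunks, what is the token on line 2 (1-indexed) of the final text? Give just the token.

Hunk 1: at line 3 remove [ucj,rwope] add [xegrp] -> 7 lines: xhisu zjy nlkhd rrh xegrp jak dgnh
Hunk 2: at line 2 remove [nlkhd,rrh,xegrp] add [coe,gaznf] -> 6 lines: xhisu zjy coe gaznf jak dgnh
Hunk 3: at line 2 remove [coe,gaznf,jak] add [blnp] -> 4 lines: xhisu zjy blnp dgnh
Hunk 4: at line 2 remove [blnp] add [uvrq] -> 4 lines: xhisu zjy uvrq dgnh
Hunk 5: at line 1 remove [zjy] add [gup] -> 4 lines: xhisu gup uvrq dgnh
Hunk 6: at line 1 remove [gup,uvrq] add [edre] -> 3 lines: xhisu edre dgnh
Final line 2: edre

Answer: edre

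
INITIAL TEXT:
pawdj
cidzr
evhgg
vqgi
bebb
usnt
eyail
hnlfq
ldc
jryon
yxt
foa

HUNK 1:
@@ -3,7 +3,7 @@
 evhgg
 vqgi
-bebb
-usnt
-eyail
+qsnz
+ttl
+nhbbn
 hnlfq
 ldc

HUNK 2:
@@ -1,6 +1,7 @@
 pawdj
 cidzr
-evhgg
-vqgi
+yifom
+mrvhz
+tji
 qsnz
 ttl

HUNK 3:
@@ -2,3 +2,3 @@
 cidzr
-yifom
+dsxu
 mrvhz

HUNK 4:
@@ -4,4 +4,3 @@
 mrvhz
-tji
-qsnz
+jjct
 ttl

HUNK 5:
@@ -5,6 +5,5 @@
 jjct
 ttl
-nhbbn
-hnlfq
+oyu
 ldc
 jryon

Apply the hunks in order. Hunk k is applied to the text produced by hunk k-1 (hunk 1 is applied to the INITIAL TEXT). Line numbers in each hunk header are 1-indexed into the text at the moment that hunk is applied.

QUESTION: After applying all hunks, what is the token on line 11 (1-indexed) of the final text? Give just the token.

Answer: foa

Derivation:
Hunk 1: at line 3 remove [bebb,usnt,eyail] add [qsnz,ttl,nhbbn] -> 12 lines: pawdj cidzr evhgg vqgi qsnz ttl nhbbn hnlfq ldc jryon yxt foa
Hunk 2: at line 1 remove [evhgg,vqgi] add [yifom,mrvhz,tji] -> 13 lines: pawdj cidzr yifom mrvhz tji qsnz ttl nhbbn hnlfq ldc jryon yxt foa
Hunk 3: at line 2 remove [yifom] add [dsxu] -> 13 lines: pawdj cidzr dsxu mrvhz tji qsnz ttl nhbbn hnlfq ldc jryon yxt foa
Hunk 4: at line 4 remove [tji,qsnz] add [jjct] -> 12 lines: pawdj cidzr dsxu mrvhz jjct ttl nhbbn hnlfq ldc jryon yxt foa
Hunk 5: at line 5 remove [nhbbn,hnlfq] add [oyu] -> 11 lines: pawdj cidzr dsxu mrvhz jjct ttl oyu ldc jryon yxt foa
Final line 11: foa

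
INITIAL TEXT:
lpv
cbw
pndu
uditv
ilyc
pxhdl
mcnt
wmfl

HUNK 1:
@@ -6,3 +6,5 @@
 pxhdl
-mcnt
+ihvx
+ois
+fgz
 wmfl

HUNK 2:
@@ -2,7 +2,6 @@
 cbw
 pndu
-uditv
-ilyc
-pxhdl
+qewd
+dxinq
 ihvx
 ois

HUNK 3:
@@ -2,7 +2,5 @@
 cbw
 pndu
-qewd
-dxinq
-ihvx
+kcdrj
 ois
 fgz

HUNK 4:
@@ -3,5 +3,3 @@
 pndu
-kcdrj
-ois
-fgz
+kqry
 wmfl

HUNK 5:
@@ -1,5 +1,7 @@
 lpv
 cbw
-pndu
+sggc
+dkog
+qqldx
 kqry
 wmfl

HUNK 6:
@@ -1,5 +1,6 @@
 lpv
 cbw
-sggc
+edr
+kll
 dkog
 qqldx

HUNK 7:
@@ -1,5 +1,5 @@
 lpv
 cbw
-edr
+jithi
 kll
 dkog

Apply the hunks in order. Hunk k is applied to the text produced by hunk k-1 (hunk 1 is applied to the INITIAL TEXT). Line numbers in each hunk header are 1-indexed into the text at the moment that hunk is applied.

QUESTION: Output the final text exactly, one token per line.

Answer: lpv
cbw
jithi
kll
dkog
qqldx
kqry
wmfl

Derivation:
Hunk 1: at line 6 remove [mcnt] add [ihvx,ois,fgz] -> 10 lines: lpv cbw pndu uditv ilyc pxhdl ihvx ois fgz wmfl
Hunk 2: at line 2 remove [uditv,ilyc,pxhdl] add [qewd,dxinq] -> 9 lines: lpv cbw pndu qewd dxinq ihvx ois fgz wmfl
Hunk 3: at line 2 remove [qewd,dxinq,ihvx] add [kcdrj] -> 7 lines: lpv cbw pndu kcdrj ois fgz wmfl
Hunk 4: at line 3 remove [kcdrj,ois,fgz] add [kqry] -> 5 lines: lpv cbw pndu kqry wmfl
Hunk 5: at line 1 remove [pndu] add [sggc,dkog,qqldx] -> 7 lines: lpv cbw sggc dkog qqldx kqry wmfl
Hunk 6: at line 1 remove [sggc] add [edr,kll] -> 8 lines: lpv cbw edr kll dkog qqldx kqry wmfl
Hunk 7: at line 1 remove [edr] add [jithi] -> 8 lines: lpv cbw jithi kll dkog qqldx kqry wmfl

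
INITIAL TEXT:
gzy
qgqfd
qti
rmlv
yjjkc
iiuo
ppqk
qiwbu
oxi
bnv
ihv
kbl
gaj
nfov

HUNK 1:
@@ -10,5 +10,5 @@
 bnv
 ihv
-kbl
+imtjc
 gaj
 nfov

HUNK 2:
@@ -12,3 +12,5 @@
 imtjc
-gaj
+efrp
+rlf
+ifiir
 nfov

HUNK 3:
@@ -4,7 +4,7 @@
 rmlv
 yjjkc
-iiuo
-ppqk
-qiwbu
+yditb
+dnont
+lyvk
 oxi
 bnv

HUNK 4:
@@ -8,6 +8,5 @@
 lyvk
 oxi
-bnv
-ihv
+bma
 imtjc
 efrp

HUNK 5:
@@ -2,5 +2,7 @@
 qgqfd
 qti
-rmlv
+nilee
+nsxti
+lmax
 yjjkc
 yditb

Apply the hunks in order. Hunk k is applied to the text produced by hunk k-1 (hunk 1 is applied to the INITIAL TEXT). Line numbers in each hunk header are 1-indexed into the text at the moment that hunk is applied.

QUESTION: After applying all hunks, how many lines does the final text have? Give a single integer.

Hunk 1: at line 10 remove [kbl] add [imtjc] -> 14 lines: gzy qgqfd qti rmlv yjjkc iiuo ppqk qiwbu oxi bnv ihv imtjc gaj nfov
Hunk 2: at line 12 remove [gaj] add [efrp,rlf,ifiir] -> 16 lines: gzy qgqfd qti rmlv yjjkc iiuo ppqk qiwbu oxi bnv ihv imtjc efrp rlf ifiir nfov
Hunk 3: at line 4 remove [iiuo,ppqk,qiwbu] add [yditb,dnont,lyvk] -> 16 lines: gzy qgqfd qti rmlv yjjkc yditb dnont lyvk oxi bnv ihv imtjc efrp rlf ifiir nfov
Hunk 4: at line 8 remove [bnv,ihv] add [bma] -> 15 lines: gzy qgqfd qti rmlv yjjkc yditb dnont lyvk oxi bma imtjc efrp rlf ifiir nfov
Hunk 5: at line 2 remove [rmlv] add [nilee,nsxti,lmax] -> 17 lines: gzy qgqfd qti nilee nsxti lmax yjjkc yditb dnont lyvk oxi bma imtjc efrp rlf ifiir nfov
Final line count: 17

Answer: 17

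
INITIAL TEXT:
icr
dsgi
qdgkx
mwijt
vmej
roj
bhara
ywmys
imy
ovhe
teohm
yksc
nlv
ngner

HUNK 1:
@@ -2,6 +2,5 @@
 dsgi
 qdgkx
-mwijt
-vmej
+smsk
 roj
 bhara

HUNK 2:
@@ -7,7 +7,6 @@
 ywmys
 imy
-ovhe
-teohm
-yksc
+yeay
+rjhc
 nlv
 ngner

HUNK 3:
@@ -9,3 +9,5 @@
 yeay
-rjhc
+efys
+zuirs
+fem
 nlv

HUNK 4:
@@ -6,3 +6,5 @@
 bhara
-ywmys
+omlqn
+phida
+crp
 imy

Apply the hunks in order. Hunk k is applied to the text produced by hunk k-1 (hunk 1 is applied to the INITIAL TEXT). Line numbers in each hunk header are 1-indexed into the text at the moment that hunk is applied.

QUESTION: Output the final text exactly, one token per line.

Hunk 1: at line 2 remove [mwijt,vmej] add [smsk] -> 13 lines: icr dsgi qdgkx smsk roj bhara ywmys imy ovhe teohm yksc nlv ngner
Hunk 2: at line 7 remove [ovhe,teohm,yksc] add [yeay,rjhc] -> 12 lines: icr dsgi qdgkx smsk roj bhara ywmys imy yeay rjhc nlv ngner
Hunk 3: at line 9 remove [rjhc] add [efys,zuirs,fem] -> 14 lines: icr dsgi qdgkx smsk roj bhara ywmys imy yeay efys zuirs fem nlv ngner
Hunk 4: at line 6 remove [ywmys] add [omlqn,phida,crp] -> 16 lines: icr dsgi qdgkx smsk roj bhara omlqn phida crp imy yeay efys zuirs fem nlv ngner

Answer: icr
dsgi
qdgkx
smsk
roj
bhara
omlqn
phida
crp
imy
yeay
efys
zuirs
fem
nlv
ngner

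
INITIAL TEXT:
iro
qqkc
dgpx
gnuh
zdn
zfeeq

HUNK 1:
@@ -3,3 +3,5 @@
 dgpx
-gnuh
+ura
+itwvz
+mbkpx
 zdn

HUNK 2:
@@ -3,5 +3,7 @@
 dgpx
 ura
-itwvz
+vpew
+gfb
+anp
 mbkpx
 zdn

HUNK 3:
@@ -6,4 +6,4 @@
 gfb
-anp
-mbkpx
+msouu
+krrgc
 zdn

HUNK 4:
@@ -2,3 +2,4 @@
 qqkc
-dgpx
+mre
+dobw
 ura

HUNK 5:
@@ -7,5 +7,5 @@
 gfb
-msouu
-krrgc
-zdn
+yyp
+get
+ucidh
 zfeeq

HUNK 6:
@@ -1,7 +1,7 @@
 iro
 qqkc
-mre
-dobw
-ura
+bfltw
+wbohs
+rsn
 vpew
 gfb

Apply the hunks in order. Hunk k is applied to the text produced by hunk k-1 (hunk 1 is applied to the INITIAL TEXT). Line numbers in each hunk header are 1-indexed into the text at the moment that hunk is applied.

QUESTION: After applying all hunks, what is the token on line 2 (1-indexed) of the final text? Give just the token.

Answer: qqkc

Derivation:
Hunk 1: at line 3 remove [gnuh] add [ura,itwvz,mbkpx] -> 8 lines: iro qqkc dgpx ura itwvz mbkpx zdn zfeeq
Hunk 2: at line 3 remove [itwvz] add [vpew,gfb,anp] -> 10 lines: iro qqkc dgpx ura vpew gfb anp mbkpx zdn zfeeq
Hunk 3: at line 6 remove [anp,mbkpx] add [msouu,krrgc] -> 10 lines: iro qqkc dgpx ura vpew gfb msouu krrgc zdn zfeeq
Hunk 4: at line 2 remove [dgpx] add [mre,dobw] -> 11 lines: iro qqkc mre dobw ura vpew gfb msouu krrgc zdn zfeeq
Hunk 5: at line 7 remove [msouu,krrgc,zdn] add [yyp,get,ucidh] -> 11 lines: iro qqkc mre dobw ura vpew gfb yyp get ucidh zfeeq
Hunk 6: at line 1 remove [mre,dobw,ura] add [bfltw,wbohs,rsn] -> 11 lines: iro qqkc bfltw wbohs rsn vpew gfb yyp get ucidh zfeeq
Final line 2: qqkc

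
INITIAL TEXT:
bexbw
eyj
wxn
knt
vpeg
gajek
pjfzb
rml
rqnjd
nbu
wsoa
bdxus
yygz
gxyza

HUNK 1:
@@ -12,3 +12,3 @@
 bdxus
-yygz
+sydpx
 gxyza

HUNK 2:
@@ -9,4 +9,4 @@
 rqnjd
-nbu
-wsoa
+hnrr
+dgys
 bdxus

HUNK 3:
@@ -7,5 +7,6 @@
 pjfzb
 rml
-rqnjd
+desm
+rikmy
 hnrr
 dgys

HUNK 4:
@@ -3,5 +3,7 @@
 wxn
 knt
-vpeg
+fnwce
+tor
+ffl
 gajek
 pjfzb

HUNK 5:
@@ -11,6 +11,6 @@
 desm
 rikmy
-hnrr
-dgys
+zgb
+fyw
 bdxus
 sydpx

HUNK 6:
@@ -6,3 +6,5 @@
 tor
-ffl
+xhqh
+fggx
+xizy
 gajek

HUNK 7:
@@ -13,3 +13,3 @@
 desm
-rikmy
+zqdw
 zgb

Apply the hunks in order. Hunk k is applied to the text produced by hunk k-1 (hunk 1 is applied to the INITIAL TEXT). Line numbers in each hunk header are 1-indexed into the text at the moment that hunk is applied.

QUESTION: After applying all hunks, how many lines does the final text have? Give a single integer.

Answer: 19

Derivation:
Hunk 1: at line 12 remove [yygz] add [sydpx] -> 14 lines: bexbw eyj wxn knt vpeg gajek pjfzb rml rqnjd nbu wsoa bdxus sydpx gxyza
Hunk 2: at line 9 remove [nbu,wsoa] add [hnrr,dgys] -> 14 lines: bexbw eyj wxn knt vpeg gajek pjfzb rml rqnjd hnrr dgys bdxus sydpx gxyza
Hunk 3: at line 7 remove [rqnjd] add [desm,rikmy] -> 15 lines: bexbw eyj wxn knt vpeg gajek pjfzb rml desm rikmy hnrr dgys bdxus sydpx gxyza
Hunk 4: at line 3 remove [vpeg] add [fnwce,tor,ffl] -> 17 lines: bexbw eyj wxn knt fnwce tor ffl gajek pjfzb rml desm rikmy hnrr dgys bdxus sydpx gxyza
Hunk 5: at line 11 remove [hnrr,dgys] add [zgb,fyw] -> 17 lines: bexbw eyj wxn knt fnwce tor ffl gajek pjfzb rml desm rikmy zgb fyw bdxus sydpx gxyza
Hunk 6: at line 6 remove [ffl] add [xhqh,fggx,xizy] -> 19 lines: bexbw eyj wxn knt fnwce tor xhqh fggx xizy gajek pjfzb rml desm rikmy zgb fyw bdxus sydpx gxyza
Hunk 7: at line 13 remove [rikmy] add [zqdw] -> 19 lines: bexbw eyj wxn knt fnwce tor xhqh fggx xizy gajek pjfzb rml desm zqdw zgb fyw bdxus sydpx gxyza
Final line count: 19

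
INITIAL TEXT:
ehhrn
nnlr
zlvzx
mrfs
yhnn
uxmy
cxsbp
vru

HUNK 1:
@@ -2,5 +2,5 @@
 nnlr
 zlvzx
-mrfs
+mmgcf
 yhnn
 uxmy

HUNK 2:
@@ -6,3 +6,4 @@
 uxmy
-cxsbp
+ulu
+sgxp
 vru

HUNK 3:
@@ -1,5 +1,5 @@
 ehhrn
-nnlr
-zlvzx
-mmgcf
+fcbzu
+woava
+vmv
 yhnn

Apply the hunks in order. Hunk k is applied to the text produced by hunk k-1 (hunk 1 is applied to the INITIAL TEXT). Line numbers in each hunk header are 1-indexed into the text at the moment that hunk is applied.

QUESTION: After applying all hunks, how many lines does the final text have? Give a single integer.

Answer: 9

Derivation:
Hunk 1: at line 2 remove [mrfs] add [mmgcf] -> 8 lines: ehhrn nnlr zlvzx mmgcf yhnn uxmy cxsbp vru
Hunk 2: at line 6 remove [cxsbp] add [ulu,sgxp] -> 9 lines: ehhrn nnlr zlvzx mmgcf yhnn uxmy ulu sgxp vru
Hunk 3: at line 1 remove [nnlr,zlvzx,mmgcf] add [fcbzu,woava,vmv] -> 9 lines: ehhrn fcbzu woava vmv yhnn uxmy ulu sgxp vru
Final line count: 9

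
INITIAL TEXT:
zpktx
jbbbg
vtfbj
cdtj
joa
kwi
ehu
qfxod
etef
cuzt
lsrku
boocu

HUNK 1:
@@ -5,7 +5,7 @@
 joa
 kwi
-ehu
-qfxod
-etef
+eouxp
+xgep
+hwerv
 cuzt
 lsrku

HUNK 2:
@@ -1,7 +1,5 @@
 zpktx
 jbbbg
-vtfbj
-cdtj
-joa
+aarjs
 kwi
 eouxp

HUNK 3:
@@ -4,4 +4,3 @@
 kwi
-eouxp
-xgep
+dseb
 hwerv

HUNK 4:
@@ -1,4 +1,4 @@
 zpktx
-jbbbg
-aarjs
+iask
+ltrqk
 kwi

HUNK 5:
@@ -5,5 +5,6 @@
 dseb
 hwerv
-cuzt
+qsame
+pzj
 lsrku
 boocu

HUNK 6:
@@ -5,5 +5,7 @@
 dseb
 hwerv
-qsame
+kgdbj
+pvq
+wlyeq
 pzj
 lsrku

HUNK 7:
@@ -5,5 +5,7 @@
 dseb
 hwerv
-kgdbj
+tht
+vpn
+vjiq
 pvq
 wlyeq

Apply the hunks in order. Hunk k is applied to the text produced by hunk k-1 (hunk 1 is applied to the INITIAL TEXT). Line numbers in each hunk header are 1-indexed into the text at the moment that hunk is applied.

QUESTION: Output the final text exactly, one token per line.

Hunk 1: at line 5 remove [ehu,qfxod,etef] add [eouxp,xgep,hwerv] -> 12 lines: zpktx jbbbg vtfbj cdtj joa kwi eouxp xgep hwerv cuzt lsrku boocu
Hunk 2: at line 1 remove [vtfbj,cdtj,joa] add [aarjs] -> 10 lines: zpktx jbbbg aarjs kwi eouxp xgep hwerv cuzt lsrku boocu
Hunk 3: at line 4 remove [eouxp,xgep] add [dseb] -> 9 lines: zpktx jbbbg aarjs kwi dseb hwerv cuzt lsrku boocu
Hunk 4: at line 1 remove [jbbbg,aarjs] add [iask,ltrqk] -> 9 lines: zpktx iask ltrqk kwi dseb hwerv cuzt lsrku boocu
Hunk 5: at line 5 remove [cuzt] add [qsame,pzj] -> 10 lines: zpktx iask ltrqk kwi dseb hwerv qsame pzj lsrku boocu
Hunk 6: at line 5 remove [qsame] add [kgdbj,pvq,wlyeq] -> 12 lines: zpktx iask ltrqk kwi dseb hwerv kgdbj pvq wlyeq pzj lsrku boocu
Hunk 7: at line 5 remove [kgdbj] add [tht,vpn,vjiq] -> 14 lines: zpktx iask ltrqk kwi dseb hwerv tht vpn vjiq pvq wlyeq pzj lsrku boocu

Answer: zpktx
iask
ltrqk
kwi
dseb
hwerv
tht
vpn
vjiq
pvq
wlyeq
pzj
lsrku
boocu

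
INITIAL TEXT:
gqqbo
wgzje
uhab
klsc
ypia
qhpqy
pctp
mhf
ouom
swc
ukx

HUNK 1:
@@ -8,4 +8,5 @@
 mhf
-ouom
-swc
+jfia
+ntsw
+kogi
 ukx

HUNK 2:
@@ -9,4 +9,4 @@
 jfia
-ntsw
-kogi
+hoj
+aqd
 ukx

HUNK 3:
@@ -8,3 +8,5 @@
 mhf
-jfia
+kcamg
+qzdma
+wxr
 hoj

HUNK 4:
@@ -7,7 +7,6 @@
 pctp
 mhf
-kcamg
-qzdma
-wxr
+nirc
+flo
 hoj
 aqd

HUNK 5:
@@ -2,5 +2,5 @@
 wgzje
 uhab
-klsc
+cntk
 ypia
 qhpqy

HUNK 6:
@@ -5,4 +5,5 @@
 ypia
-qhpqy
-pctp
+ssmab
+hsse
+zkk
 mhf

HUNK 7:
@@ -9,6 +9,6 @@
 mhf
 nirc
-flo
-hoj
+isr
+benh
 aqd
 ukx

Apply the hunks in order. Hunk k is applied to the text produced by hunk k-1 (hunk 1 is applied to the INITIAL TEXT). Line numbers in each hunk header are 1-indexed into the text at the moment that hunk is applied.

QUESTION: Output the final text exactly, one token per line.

Hunk 1: at line 8 remove [ouom,swc] add [jfia,ntsw,kogi] -> 12 lines: gqqbo wgzje uhab klsc ypia qhpqy pctp mhf jfia ntsw kogi ukx
Hunk 2: at line 9 remove [ntsw,kogi] add [hoj,aqd] -> 12 lines: gqqbo wgzje uhab klsc ypia qhpqy pctp mhf jfia hoj aqd ukx
Hunk 3: at line 8 remove [jfia] add [kcamg,qzdma,wxr] -> 14 lines: gqqbo wgzje uhab klsc ypia qhpqy pctp mhf kcamg qzdma wxr hoj aqd ukx
Hunk 4: at line 7 remove [kcamg,qzdma,wxr] add [nirc,flo] -> 13 lines: gqqbo wgzje uhab klsc ypia qhpqy pctp mhf nirc flo hoj aqd ukx
Hunk 5: at line 2 remove [klsc] add [cntk] -> 13 lines: gqqbo wgzje uhab cntk ypia qhpqy pctp mhf nirc flo hoj aqd ukx
Hunk 6: at line 5 remove [qhpqy,pctp] add [ssmab,hsse,zkk] -> 14 lines: gqqbo wgzje uhab cntk ypia ssmab hsse zkk mhf nirc flo hoj aqd ukx
Hunk 7: at line 9 remove [flo,hoj] add [isr,benh] -> 14 lines: gqqbo wgzje uhab cntk ypia ssmab hsse zkk mhf nirc isr benh aqd ukx

Answer: gqqbo
wgzje
uhab
cntk
ypia
ssmab
hsse
zkk
mhf
nirc
isr
benh
aqd
ukx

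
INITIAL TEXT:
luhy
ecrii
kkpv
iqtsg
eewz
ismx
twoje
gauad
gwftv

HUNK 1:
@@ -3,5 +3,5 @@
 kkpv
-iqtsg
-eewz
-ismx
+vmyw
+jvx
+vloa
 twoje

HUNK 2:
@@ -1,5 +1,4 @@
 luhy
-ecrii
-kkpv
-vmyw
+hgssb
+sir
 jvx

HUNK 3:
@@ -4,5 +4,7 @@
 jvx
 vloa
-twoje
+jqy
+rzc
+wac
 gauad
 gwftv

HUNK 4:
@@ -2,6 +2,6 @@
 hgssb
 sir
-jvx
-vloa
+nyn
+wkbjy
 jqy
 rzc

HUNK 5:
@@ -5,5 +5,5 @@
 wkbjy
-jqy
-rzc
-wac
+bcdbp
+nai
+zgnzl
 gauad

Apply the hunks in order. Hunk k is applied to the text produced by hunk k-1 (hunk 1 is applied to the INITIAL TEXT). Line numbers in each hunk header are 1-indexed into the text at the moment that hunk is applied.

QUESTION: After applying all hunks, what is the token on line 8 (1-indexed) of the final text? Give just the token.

Answer: zgnzl

Derivation:
Hunk 1: at line 3 remove [iqtsg,eewz,ismx] add [vmyw,jvx,vloa] -> 9 lines: luhy ecrii kkpv vmyw jvx vloa twoje gauad gwftv
Hunk 2: at line 1 remove [ecrii,kkpv,vmyw] add [hgssb,sir] -> 8 lines: luhy hgssb sir jvx vloa twoje gauad gwftv
Hunk 3: at line 4 remove [twoje] add [jqy,rzc,wac] -> 10 lines: luhy hgssb sir jvx vloa jqy rzc wac gauad gwftv
Hunk 4: at line 2 remove [jvx,vloa] add [nyn,wkbjy] -> 10 lines: luhy hgssb sir nyn wkbjy jqy rzc wac gauad gwftv
Hunk 5: at line 5 remove [jqy,rzc,wac] add [bcdbp,nai,zgnzl] -> 10 lines: luhy hgssb sir nyn wkbjy bcdbp nai zgnzl gauad gwftv
Final line 8: zgnzl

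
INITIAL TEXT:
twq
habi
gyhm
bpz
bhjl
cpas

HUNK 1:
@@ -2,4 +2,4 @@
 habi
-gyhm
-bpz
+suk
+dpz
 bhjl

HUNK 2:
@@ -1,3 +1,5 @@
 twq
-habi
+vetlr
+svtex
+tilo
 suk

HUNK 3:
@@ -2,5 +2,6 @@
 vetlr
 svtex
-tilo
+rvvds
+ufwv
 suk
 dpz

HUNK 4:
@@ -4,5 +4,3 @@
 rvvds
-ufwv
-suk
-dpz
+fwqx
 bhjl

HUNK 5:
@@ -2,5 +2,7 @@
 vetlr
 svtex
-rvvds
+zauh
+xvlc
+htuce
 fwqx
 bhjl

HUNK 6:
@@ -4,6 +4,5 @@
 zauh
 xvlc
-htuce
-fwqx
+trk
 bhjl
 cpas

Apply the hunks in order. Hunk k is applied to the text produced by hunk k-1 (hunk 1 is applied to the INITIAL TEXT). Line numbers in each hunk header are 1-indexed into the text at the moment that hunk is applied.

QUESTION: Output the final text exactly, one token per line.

Hunk 1: at line 2 remove [gyhm,bpz] add [suk,dpz] -> 6 lines: twq habi suk dpz bhjl cpas
Hunk 2: at line 1 remove [habi] add [vetlr,svtex,tilo] -> 8 lines: twq vetlr svtex tilo suk dpz bhjl cpas
Hunk 3: at line 2 remove [tilo] add [rvvds,ufwv] -> 9 lines: twq vetlr svtex rvvds ufwv suk dpz bhjl cpas
Hunk 4: at line 4 remove [ufwv,suk,dpz] add [fwqx] -> 7 lines: twq vetlr svtex rvvds fwqx bhjl cpas
Hunk 5: at line 2 remove [rvvds] add [zauh,xvlc,htuce] -> 9 lines: twq vetlr svtex zauh xvlc htuce fwqx bhjl cpas
Hunk 6: at line 4 remove [htuce,fwqx] add [trk] -> 8 lines: twq vetlr svtex zauh xvlc trk bhjl cpas

Answer: twq
vetlr
svtex
zauh
xvlc
trk
bhjl
cpas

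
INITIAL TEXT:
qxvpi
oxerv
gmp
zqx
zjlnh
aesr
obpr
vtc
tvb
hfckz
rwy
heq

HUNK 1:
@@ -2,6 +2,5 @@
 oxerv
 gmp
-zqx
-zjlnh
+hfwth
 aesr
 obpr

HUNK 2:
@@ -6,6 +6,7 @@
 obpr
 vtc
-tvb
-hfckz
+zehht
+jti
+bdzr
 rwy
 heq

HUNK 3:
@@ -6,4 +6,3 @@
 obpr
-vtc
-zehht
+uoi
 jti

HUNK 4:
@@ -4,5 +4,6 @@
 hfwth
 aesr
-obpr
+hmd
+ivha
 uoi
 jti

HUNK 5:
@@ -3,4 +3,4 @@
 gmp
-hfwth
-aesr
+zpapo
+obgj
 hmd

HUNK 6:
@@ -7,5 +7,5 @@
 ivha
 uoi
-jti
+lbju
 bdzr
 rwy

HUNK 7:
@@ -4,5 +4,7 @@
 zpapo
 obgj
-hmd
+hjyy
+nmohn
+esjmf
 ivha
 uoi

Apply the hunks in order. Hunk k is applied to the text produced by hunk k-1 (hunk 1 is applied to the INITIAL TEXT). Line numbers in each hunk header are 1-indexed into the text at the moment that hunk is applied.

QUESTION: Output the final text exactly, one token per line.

Answer: qxvpi
oxerv
gmp
zpapo
obgj
hjyy
nmohn
esjmf
ivha
uoi
lbju
bdzr
rwy
heq

Derivation:
Hunk 1: at line 2 remove [zqx,zjlnh] add [hfwth] -> 11 lines: qxvpi oxerv gmp hfwth aesr obpr vtc tvb hfckz rwy heq
Hunk 2: at line 6 remove [tvb,hfckz] add [zehht,jti,bdzr] -> 12 lines: qxvpi oxerv gmp hfwth aesr obpr vtc zehht jti bdzr rwy heq
Hunk 3: at line 6 remove [vtc,zehht] add [uoi] -> 11 lines: qxvpi oxerv gmp hfwth aesr obpr uoi jti bdzr rwy heq
Hunk 4: at line 4 remove [obpr] add [hmd,ivha] -> 12 lines: qxvpi oxerv gmp hfwth aesr hmd ivha uoi jti bdzr rwy heq
Hunk 5: at line 3 remove [hfwth,aesr] add [zpapo,obgj] -> 12 lines: qxvpi oxerv gmp zpapo obgj hmd ivha uoi jti bdzr rwy heq
Hunk 6: at line 7 remove [jti] add [lbju] -> 12 lines: qxvpi oxerv gmp zpapo obgj hmd ivha uoi lbju bdzr rwy heq
Hunk 7: at line 4 remove [hmd] add [hjyy,nmohn,esjmf] -> 14 lines: qxvpi oxerv gmp zpapo obgj hjyy nmohn esjmf ivha uoi lbju bdzr rwy heq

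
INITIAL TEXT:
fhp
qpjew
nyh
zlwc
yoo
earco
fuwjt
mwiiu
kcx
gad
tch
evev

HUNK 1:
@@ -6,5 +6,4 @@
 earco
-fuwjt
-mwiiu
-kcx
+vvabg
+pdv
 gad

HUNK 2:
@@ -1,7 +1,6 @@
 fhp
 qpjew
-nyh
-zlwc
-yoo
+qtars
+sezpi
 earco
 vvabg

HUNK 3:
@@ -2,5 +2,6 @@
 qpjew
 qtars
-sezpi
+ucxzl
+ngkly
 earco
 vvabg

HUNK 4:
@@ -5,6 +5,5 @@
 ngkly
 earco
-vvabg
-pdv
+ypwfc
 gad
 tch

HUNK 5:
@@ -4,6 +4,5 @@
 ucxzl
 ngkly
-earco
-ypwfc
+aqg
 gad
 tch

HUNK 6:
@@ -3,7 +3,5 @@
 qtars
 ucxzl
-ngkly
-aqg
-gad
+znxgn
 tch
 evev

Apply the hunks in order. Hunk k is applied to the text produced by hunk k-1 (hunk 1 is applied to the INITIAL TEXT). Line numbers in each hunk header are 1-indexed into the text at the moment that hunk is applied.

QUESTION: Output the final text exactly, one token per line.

Hunk 1: at line 6 remove [fuwjt,mwiiu,kcx] add [vvabg,pdv] -> 11 lines: fhp qpjew nyh zlwc yoo earco vvabg pdv gad tch evev
Hunk 2: at line 1 remove [nyh,zlwc,yoo] add [qtars,sezpi] -> 10 lines: fhp qpjew qtars sezpi earco vvabg pdv gad tch evev
Hunk 3: at line 2 remove [sezpi] add [ucxzl,ngkly] -> 11 lines: fhp qpjew qtars ucxzl ngkly earco vvabg pdv gad tch evev
Hunk 4: at line 5 remove [vvabg,pdv] add [ypwfc] -> 10 lines: fhp qpjew qtars ucxzl ngkly earco ypwfc gad tch evev
Hunk 5: at line 4 remove [earco,ypwfc] add [aqg] -> 9 lines: fhp qpjew qtars ucxzl ngkly aqg gad tch evev
Hunk 6: at line 3 remove [ngkly,aqg,gad] add [znxgn] -> 7 lines: fhp qpjew qtars ucxzl znxgn tch evev

Answer: fhp
qpjew
qtars
ucxzl
znxgn
tch
evev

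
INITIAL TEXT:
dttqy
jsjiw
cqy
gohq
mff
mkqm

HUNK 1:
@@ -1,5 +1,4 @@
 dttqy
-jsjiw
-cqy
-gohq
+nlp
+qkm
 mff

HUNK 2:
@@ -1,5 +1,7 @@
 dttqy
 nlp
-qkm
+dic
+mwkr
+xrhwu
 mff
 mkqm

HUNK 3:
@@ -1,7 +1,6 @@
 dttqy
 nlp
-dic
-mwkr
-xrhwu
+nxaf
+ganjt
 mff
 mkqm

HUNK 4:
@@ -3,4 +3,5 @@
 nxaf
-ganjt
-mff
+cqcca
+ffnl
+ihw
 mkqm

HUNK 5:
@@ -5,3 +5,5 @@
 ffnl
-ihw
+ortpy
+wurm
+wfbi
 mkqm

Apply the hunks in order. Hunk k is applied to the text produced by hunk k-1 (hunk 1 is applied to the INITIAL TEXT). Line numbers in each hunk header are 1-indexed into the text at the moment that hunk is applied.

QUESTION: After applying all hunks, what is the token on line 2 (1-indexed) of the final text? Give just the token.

Hunk 1: at line 1 remove [jsjiw,cqy,gohq] add [nlp,qkm] -> 5 lines: dttqy nlp qkm mff mkqm
Hunk 2: at line 1 remove [qkm] add [dic,mwkr,xrhwu] -> 7 lines: dttqy nlp dic mwkr xrhwu mff mkqm
Hunk 3: at line 1 remove [dic,mwkr,xrhwu] add [nxaf,ganjt] -> 6 lines: dttqy nlp nxaf ganjt mff mkqm
Hunk 4: at line 3 remove [ganjt,mff] add [cqcca,ffnl,ihw] -> 7 lines: dttqy nlp nxaf cqcca ffnl ihw mkqm
Hunk 5: at line 5 remove [ihw] add [ortpy,wurm,wfbi] -> 9 lines: dttqy nlp nxaf cqcca ffnl ortpy wurm wfbi mkqm
Final line 2: nlp

Answer: nlp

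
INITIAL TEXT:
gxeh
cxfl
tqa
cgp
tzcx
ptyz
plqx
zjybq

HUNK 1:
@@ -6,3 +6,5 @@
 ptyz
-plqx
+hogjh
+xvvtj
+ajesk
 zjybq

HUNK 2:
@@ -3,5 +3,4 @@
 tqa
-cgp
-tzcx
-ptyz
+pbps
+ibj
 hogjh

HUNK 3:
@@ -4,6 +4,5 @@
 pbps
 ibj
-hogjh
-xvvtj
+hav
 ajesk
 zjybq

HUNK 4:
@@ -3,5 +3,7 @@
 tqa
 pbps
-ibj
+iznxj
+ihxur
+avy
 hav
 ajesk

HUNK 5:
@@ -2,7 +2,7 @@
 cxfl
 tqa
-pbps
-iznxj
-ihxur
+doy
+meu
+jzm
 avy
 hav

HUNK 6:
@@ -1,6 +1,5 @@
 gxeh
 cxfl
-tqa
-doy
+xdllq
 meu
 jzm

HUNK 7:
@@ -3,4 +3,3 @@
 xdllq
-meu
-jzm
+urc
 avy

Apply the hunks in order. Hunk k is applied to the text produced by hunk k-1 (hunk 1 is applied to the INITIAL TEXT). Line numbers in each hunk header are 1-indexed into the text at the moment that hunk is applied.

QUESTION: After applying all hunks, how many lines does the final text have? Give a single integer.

Hunk 1: at line 6 remove [plqx] add [hogjh,xvvtj,ajesk] -> 10 lines: gxeh cxfl tqa cgp tzcx ptyz hogjh xvvtj ajesk zjybq
Hunk 2: at line 3 remove [cgp,tzcx,ptyz] add [pbps,ibj] -> 9 lines: gxeh cxfl tqa pbps ibj hogjh xvvtj ajesk zjybq
Hunk 3: at line 4 remove [hogjh,xvvtj] add [hav] -> 8 lines: gxeh cxfl tqa pbps ibj hav ajesk zjybq
Hunk 4: at line 3 remove [ibj] add [iznxj,ihxur,avy] -> 10 lines: gxeh cxfl tqa pbps iznxj ihxur avy hav ajesk zjybq
Hunk 5: at line 2 remove [pbps,iznxj,ihxur] add [doy,meu,jzm] -> 10 lines: gxeh cxfl tqa doy meu jzm avy hav ajesk zjybq
Hunk 6: at line 1 remove [tqa,doy] add [xdllq] -> 9 lines: gxeh cxfl xdllq meu jzm avy hav ajesk zjybq
Hunk 7: at line 3 remove [meu,jzm] add [urc] -> 8 lines: gxeh cxfl xdllq urc avy hav ajesk zjybq
Final line count: 8

Answer: 8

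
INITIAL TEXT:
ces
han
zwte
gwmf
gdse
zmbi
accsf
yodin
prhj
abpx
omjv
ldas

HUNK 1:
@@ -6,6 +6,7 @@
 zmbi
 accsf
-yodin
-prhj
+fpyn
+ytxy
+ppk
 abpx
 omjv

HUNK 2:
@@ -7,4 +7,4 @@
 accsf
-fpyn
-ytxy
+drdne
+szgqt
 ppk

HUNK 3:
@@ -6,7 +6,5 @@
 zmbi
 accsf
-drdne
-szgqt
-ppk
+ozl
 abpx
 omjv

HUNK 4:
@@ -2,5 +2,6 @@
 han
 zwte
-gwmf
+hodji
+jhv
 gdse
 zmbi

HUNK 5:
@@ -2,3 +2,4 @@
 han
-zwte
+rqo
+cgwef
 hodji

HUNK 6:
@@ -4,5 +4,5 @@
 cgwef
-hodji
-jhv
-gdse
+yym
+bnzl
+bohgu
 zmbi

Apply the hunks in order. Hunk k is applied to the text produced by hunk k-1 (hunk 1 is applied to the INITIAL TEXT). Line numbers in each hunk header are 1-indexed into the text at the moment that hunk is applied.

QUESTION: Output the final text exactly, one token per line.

Hunk 1: at line 6 remove [yodin,prhj] add [fpyn,ytxy,ppk] -> 13 lines: ces han zwte gwmf gdse zmbi accsf fpyn ytxy ppk abpx omjv ldas
Hunk 2: at line 7 remove [fpyn,ytxy] add [drdne,szgqt] -> 13 lines: ces han zwte gwmf gdse zmbi accsf drdne szgqt ppk abpx omjv ldas
Hunk 3: at line 6 remove [drdne,szgqt,ppk] add [ozl] -> 11 lines: ces han zwte gwmf gdse zmbi accsf ozl abpx omjv ldas
Hunk 4: at line 2 remove [gwmf] add [hodji,jhv] -> 12 lines: ces han zwte hodji jhv gdse zmbi accsf ozl abpx omjv ldas
Hunk 5: at line 2 remove [zwte] add [rqo,cgwef] -> 13 lines: ces han rqo cgwef hodji jhv gdse zmbi accsf ozl abpx omjv ldas
Hunk 6: at line 4 remove [hodji,jhv,gdse] add [yym,bnzl,bohgu] -> 13 lines: ces han rqo cgwef yym bnzl bohgu zmbi accsf ozl abpx omjv ldas

Answer: ces
han
rqo
cgwef
yym
bnzl
bohgu
zmbi
accsf
ozl
abpx
omjv
ldas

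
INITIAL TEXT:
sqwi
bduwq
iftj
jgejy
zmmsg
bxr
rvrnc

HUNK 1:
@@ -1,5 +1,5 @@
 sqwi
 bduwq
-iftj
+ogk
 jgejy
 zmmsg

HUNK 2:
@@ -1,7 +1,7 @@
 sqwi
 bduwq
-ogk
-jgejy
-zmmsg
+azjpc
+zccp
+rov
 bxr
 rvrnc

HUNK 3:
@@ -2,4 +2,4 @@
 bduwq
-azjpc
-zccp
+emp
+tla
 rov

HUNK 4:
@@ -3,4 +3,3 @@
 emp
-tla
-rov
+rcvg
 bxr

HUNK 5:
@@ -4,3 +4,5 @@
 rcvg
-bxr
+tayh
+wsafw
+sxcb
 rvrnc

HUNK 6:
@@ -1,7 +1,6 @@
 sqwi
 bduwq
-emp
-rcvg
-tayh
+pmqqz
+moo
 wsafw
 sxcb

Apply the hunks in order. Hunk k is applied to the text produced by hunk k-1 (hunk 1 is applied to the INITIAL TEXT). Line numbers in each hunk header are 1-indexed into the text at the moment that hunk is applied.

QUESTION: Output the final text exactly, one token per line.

Hunk 1: at line 1 remove [iftj] add [ogk] -> 7 lines: sqwi bduwq ogk jgejy zmmsg bxr rvrnc
Hunk 2: at line 1 remove [ogk,jgejy,zmmsg] add [azjpc,zccp,rov] -> 7 lines: sqwi bduwq azjpc zccp rov bxr rvrnc
Hunk 3: at line 2 remove [azjpc,zccp] add [emp,tla] -> 7 lines: sqwi bduwq emp tla rov bxr rvrnc
Hunk 4: at line 3 remove [tla,rov] add [rcvg] -> 6 lines: sqwi bduwq emp rcvg bxr rvrnc
Hunk 5: at line 4 remove [bxr] add [tayh,wsafw,sxcb] -> 8 lines: sqwi bduwq emp rcvg tayh wsafw sxcb rvrnc
Hunk 6: at line 1 remove [emp,rcvg,tayh] add [pmqqz,moo] -> 7 lines: sqwi bduwq pmqqz moo wsafw sxcb rvrnc

Answer: sqwi
bduwq
pmqqz
moo
wsafw
sxcb
rvrnc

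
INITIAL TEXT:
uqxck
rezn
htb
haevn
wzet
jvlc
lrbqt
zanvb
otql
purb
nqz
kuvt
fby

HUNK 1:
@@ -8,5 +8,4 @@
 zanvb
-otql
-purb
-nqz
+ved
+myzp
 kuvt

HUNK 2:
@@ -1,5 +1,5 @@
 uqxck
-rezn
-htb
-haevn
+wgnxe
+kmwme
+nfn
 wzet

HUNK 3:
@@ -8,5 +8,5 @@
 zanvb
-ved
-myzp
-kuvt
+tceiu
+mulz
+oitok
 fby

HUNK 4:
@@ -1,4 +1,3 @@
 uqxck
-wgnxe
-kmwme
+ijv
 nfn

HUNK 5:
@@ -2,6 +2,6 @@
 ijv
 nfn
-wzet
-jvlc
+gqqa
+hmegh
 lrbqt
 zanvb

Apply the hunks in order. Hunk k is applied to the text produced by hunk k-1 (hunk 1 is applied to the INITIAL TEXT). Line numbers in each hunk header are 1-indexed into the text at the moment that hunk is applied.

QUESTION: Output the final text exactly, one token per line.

Hunk 1: at line 8 remove [otql,purb,nqz] add [ved,myzp] -> 12 lines: uqxck rezn htb haevn wzet jvlc lrbqt zanvb ved myzp kuvt fby
Hunk 2: at line 1 remove [rezn,htb,haevn] add [wgnxe,kmwme,nfn] -> 12 lines: uqxck wgnxe kmwme nfn wzet jvlc lrbqt zanvb ved myzp kuvt fby
Hunk 3: at line 8 remove [ved,myzp,kuvt] add [tceiu,mulz,oitok] -> 12 lines: uqxck wgnxe kmwme nfn wzet jvlc lrbqt zanvb tceiu mulz oitok fby
Hunk 4: at line 1 remove [wgnxe,kmwme] add [ijv] -> 11 lines: uqxck ijv nfn wzet jvlc lrbqt zanvb tceiu mulz oitok fby
Hunk 5: at line 2 remove [wzet,jvlc] add [gqqa,hmegh] -> 11 lines: uqxck ijv nfn gqqa hmegh lrbqt zanvb tceiu mulz oitok fby

Answer: uqxck
ijv
nfn
gqqa
hmegh
lrbqt
zanvb
tceiu
mulz
oitok
fby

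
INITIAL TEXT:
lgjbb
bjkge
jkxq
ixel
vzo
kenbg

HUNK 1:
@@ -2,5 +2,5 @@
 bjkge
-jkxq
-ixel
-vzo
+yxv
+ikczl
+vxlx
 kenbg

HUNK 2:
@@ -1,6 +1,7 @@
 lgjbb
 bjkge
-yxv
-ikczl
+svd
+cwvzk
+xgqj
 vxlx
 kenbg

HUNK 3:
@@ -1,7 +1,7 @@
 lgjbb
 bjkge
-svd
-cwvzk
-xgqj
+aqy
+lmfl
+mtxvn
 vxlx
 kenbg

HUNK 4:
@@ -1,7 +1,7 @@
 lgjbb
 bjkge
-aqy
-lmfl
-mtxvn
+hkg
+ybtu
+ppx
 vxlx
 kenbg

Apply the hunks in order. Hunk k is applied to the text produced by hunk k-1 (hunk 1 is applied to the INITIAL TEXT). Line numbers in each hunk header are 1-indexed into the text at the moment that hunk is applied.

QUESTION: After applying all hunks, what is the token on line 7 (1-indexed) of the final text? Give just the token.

Hunk 1: at line 2 remove [jkxq,ixel,vzo] add [yxv,ikczl,vxlx] -> 6 lines: lgjbb bjkge yxv ikczl vxlx kenbg
Hunk 2: at line 1 remove [yxv,ikczl] add [svd,cwvzk,xgqj] -> 7 lines: lgjbb bjkge svd cwvzk xgqj vxlx kenbg
Hunk 3: at line 1 remove [svd,cwvzk,xgqj] add [aqy,lmfl,mtxvn] -> 7 lines: lgjbb bjkge aqy lmfl mtxvn vxlx kenbg
Hunk 4: at line 1 remove [aqy,lmfl,mtxvn] add [hkg,ybtu,ppx] -> 7 lines: lgjbb bjkge hkg ybtu ppx vxlx kenbg
Final line 7: kenbg

Answer: kenbg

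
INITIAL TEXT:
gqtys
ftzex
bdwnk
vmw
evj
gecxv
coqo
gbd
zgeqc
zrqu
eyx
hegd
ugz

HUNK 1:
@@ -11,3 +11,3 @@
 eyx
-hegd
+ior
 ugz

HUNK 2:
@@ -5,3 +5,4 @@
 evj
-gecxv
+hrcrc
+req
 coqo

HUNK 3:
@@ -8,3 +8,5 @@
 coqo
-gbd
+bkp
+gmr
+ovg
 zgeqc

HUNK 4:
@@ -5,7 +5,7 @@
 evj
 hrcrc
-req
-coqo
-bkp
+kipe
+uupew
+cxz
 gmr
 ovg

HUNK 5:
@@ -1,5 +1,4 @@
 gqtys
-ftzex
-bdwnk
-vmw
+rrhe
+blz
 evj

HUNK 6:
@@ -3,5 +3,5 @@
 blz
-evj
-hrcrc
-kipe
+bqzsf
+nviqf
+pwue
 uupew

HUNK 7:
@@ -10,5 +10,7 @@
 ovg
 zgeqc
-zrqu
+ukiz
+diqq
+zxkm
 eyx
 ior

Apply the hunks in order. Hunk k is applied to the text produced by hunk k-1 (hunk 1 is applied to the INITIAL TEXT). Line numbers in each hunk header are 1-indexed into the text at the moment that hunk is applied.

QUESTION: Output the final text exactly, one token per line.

Answer: gqtys
rrhe
blz
bqzsf
nviqf
pwue
uupew
cxz
gmr
ovg
zgeqc
ukiz
diqq
zxkm
eyx
ior
ugz

Derivation:
Hunk 1: at line 11 remove [hegd] add [ior] -> 13 lines: gqtys ftzex bdwnk vmw evj gecxv coqo gbd zgeqc zrqu eyx ior ugz
Hunk 2: at line 5 remove [gecxv] add [hrcrc,req] -> 14 lines: gqtys ftzex bdwnk vmw evj hrcrc req coqo gbd zgeqc zrqu eyx ior ugz
Hunk 3: at line 8 remove [gbd] add [bkp,gmr,ovg] -> 16 lines: gqtys ftzex bdwnk vmw evj hrcrc req coqo bkp gmr ovg zgeqc zrqu eyx ior ugz
Hunk 4: at line 5 remove [req,coqo,bkp] add [kipe,uupew,cxz] -> 16 lines: gqtys ftzex bdwnk vmw evj hrcrc kipe uupew cxz gmr ovg zgeqc zrqu eyx ior ugz
Hunk 5: at line 1 remove [ftzex,bdwnk,vmw] add [rrhe,blz] -> 15 lines: gqtys rrhe blz evj hrcrc kipe uupew cxz gmr ovg zgeqc zrqu eyx ior ugz
Hunk 6: at line 3 remove [evj,hrcrc,kipe] add [bqzsf,nviqf,pwue] -> 15 lines: gqtys rrhe blz bqzsf nviqf pwue uupew cxz gmr ovg zgeqc zrqu eyx ior ugz
Hunk 7: at line 10 remove [zrqu] add [ukiz,diqq,zxkm] -> 17 lines: gqtys rrhe blz bqzsf nviqf pwue uupew cxz gmr ovg zgeqc ukiz diqq zxkm eyx ior ugz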